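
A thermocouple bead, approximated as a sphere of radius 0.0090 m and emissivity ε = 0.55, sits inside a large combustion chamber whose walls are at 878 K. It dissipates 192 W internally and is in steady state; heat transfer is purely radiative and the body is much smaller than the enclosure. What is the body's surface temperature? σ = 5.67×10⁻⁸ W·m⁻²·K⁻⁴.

For a small grey body in a large enclosure, net radiated power = εσA(T⁴ − T_w⁴).
Steady state: P = εσA(T⁴ − T_w⁴) with A = 4πr² = 0.001018 m².
T⁴ = P/(εσA) + T_w⁴ = 192/(0.55·5.67×10⁻⁸·0.001018) + (878)⁴
    = 6.049×10¹² + 5.943×10¹¹ = 6.643×10¹² K⁴.

T ≈ 1610 K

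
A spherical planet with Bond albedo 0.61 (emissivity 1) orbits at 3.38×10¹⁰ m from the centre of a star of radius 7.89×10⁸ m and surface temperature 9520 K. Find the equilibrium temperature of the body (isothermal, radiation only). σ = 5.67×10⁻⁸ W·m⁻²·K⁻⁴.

The star's surface emits σT_*⁴; at distance d the flux is S = σT_*⁴(R_*/d)².
S = 5.67×10⁻⁸·(9520)⁴·(7.89×10⁸/3.38×10¹⁰)² = 2.538×10⁵ W/m².
For an isothermal sphere T⁴ = (1−a)S/(4σ) = 4.364×10¹¹ K⁴.

T ≈ 813 K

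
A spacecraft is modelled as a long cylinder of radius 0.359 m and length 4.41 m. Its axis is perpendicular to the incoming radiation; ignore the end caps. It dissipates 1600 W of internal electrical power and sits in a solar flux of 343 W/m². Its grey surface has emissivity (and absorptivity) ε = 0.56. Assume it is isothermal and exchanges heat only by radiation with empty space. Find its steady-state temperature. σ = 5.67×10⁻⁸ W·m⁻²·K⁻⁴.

T ≈ 289 K

At steady state, absorbed solar power + internal power = radiated power.
Absorbed: α·S·A_cross = 0.56·343·3.166 = 608.2 W (cross-section 2rL).
Total input = 608.2 + 1600 = 2208 W.
Radiated: εσ·A_surf·T⁴ with A_surf = 2πrL = 9.947 m².
T⁴ = 2208/(0.56·5.67×10⁻⁸·9.947) = 6.991×10⁹ K⁴.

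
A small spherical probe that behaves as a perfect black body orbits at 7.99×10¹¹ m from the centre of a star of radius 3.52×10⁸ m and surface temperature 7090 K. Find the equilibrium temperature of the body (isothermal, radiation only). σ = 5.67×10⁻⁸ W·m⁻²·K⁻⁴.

T ≈ 105 K

The star's surface emits σT_*⁴; at distance d the flux is S = σT_*⁴(R_*/d)².
S = 5.67×10⁻⁸·(7090)⁴·(3.52×10⁸/7.99×10¹¹)² = 27.81 W/m².
For an isothermal sphere T⁴ = (1−a)S/(4σ) = 1.226×10⁸ K⁴.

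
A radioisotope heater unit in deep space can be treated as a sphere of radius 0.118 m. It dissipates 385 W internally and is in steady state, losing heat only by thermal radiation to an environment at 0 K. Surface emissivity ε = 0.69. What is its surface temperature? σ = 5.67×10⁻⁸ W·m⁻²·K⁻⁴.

T ≈ 487 K

Steady state: internal power = radiated power, P = εσA T⁴.
Radiating area A = 4πr² = 0.1750 m².
T⁴ = P/(εσA) = 385/(0.69·5.67×10⁻⁸·0.1750) = 5.624×10¹⁰ K⁴.
T = (5.624×10¹⁰)^(1/4).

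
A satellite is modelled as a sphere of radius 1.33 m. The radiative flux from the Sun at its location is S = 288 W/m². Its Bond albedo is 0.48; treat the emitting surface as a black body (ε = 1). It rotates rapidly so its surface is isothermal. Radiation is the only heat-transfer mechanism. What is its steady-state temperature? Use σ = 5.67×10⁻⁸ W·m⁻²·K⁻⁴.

At equilibrium, absorbed power = emitted power.
Absorbing cross-section = πr² = 5.557 m²; emitting surface = 4πr² = 22.23 m² (ratio 4).
(1−a)S·A_cross = εσ·A_surf·T⁴  ⇒  T⁴ = (1−a)S/(4σ).
T⁴ = 0.520·288/(4·5.67×10⁻⁸) = 6.603×10⁸ K⁴.
T = (6.603×10⁸)^(1/4).

T ≈ 160 K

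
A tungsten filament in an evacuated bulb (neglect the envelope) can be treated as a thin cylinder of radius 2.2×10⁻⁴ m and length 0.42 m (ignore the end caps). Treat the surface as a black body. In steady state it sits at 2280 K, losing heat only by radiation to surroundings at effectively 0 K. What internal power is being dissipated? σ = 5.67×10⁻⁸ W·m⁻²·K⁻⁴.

P ≈ 890 W

Steady state: P = εσA T⁴.
A = 2πrL = 5.806×10⁻⁴ m²; T⁴ = (2280)⁴ = 2.702×10¹³ K⁴.
P = 1.0 × 5.67×10⁻⁸ × 5.806×10⁻⁴ × 2.702×10¹³.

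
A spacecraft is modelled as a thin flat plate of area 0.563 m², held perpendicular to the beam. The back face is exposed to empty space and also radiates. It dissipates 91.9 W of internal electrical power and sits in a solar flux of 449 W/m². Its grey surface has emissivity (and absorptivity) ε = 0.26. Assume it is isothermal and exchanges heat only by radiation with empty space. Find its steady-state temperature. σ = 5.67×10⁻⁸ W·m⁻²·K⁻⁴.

At steady state, absorbed solar power + internal power = radiated power.
Absorbed: α·S·A_cross = 0.26·449·0.5630 = 65.72 W (cross-section A).
Total input = 65.72 + 91.9 = 157.6 W.
Radiated: εσ·A_surf·T⁴ with A_surf = 2A = 1.126 m².
T⁴ = 157.6/(0.26·5.67×10⁻⁸·1.126) = 9.496×10⁹ K⁴.

T ≈ 312 K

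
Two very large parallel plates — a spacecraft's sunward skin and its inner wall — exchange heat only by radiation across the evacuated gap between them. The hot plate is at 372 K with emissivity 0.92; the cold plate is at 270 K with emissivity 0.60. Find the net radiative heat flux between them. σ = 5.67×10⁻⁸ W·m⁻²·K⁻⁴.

q ≈ 447 W/m²

For two infinite grey parallel plates, q = σ(T₁⁴ − T₂⁴)/(1/ε₁ + 1/ε₂ − 1).
T₁⁴ − T₂⁴ = 1.915×10¹⁰ − 5.314×10⁹ = 1.384×10¹⁰ K⁴.
1/ε₁ + 1/ε₂ − 1 = 1.087 + 1.667 − 1 = 1.754.
q = 5.67×10⁻⁸ × 1.384×10¹⁰ / 1.754.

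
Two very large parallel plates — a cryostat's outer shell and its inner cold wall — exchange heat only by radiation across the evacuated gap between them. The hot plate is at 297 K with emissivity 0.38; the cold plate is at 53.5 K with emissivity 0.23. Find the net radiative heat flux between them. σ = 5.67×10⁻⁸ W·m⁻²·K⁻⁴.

q ≈ 73.7 W/m²

For two infinite grey parallel plates, q = σ(T₁⁴ − T₂⁴)/(1/ε₁ + 1/ε₂ − 1).
T₁⁴ − T₂⁴ = 7.781×10⁹ − 8.192×10⁶ = 7.773×10⁹ K⁴.
1/ε₁ + 1/ε₂ − 1 = 2.632 + 4.348 − 1 = 5.979.
q = 5.67×10⁻⁸ × 7.773×10⁹ / 5.979.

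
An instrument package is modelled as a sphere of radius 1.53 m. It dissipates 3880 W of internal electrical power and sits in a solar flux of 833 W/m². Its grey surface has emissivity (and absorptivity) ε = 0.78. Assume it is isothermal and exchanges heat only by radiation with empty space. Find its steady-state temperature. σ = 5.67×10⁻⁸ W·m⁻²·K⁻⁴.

T ≈ 286 K

At steady state, absorbed solar power + internal power = radiated power.
Absorbed: α·S·A_cross = 0.78·833·7.354 = 4778 W (cross-section πr²).
Total input = 4778 + 3880 = 8658 W.
Radiated: εσ·A_surf·T⁴ with A_surf = 4πr² = 29.42 m².
T⁴ = 8658/(0.78·5.67×10⁻⁸·29.42) = 6.655×10⁹ K⁴.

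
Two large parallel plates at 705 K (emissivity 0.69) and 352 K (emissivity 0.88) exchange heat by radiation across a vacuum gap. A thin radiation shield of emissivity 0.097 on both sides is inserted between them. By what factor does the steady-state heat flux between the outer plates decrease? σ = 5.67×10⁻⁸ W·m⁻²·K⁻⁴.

factor ≈ 13.4

Without shield: q₀ = σΔ(T⁴)/(1/ε₁+1/ε₂−1) with denominator 1.586.
With shield the two gaps are in series; the resistances add: (1/ε₁+1/ε_s−1)+(1/ε_s+1/ε₂−1) = 10.76+10.45 = 21.20.
Heat-flux ratio q₀/q = 21.20/1.586.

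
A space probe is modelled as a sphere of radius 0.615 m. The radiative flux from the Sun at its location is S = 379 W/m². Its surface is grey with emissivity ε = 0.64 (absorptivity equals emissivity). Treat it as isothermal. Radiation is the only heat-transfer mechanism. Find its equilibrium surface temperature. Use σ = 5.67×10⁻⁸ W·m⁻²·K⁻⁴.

T ≈ 202 K

At equilibrium, absorbed power = emitted power.
Absorbing cross-section = πr² = 1.188 m²; emitting surface = 4πr² = 4.753 m² (ratio 4).
εS·A_cross = εσ·A_surf·T⁴  ⇒  T⁴ = S/(4σ)   (ε cancels).
T⁴ = 379/(4·5.67×10⁻⁸) = 1.671×10⁹ K⁴.
T = (1.671×10⁹)^(1/4).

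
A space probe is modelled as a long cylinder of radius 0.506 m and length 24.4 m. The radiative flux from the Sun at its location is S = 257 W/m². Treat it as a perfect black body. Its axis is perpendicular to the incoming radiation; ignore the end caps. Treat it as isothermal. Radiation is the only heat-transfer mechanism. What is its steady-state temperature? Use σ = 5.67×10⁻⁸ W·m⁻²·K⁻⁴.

At equilibrium, absorbed power = emitted power.
Absorbing cross-section = 2rL = 24.69 m²; emitting surface = 2πrL = 77.57 m² (ratio π).
S·A_cross = εσ·A_surf·T⁴  ⇒  T⁴ = S/(πσ).
T⁴ = 1.00·257/(π·5.67×10⁻⁸) = 1.443×10⁹ K⁴.
T = (1.443×10⁹)^(1/4).

T ≈ 195 K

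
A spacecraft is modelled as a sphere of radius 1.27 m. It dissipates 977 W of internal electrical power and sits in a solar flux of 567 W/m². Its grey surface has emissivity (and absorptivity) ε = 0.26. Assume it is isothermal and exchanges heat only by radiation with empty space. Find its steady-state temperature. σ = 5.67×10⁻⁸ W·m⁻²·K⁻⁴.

T ≈ 276 K

At steady state, absorbed solar power + internal power = radiated power.
Absorbed: α·S·A_cross = 0.26·567·5.067 = 747.0 W (cross-section πr²).
Total input = 747.0 + 977 = 1724 W.
Radiated: εσ·A_surf·T⁴ with A_surf = 4πr² = 20.27 m².
T⁴ = 1724/(0.26·5.67×10⁻⁸·20.27) = 5.770×10⁹ K⁴.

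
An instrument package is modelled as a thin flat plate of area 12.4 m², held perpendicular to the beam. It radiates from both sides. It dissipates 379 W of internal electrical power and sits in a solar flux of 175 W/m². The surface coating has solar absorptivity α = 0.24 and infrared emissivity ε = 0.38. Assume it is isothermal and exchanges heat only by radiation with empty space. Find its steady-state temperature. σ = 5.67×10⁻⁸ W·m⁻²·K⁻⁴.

At steady state, absorbed solar power + internal power = radiated power.
Absorbed: α·S·A_cross = 0.24·175·12.40 = 520.8 W (cross-section A).
Total input = 520.8 + 379 = 899.8 W.
Radiated: εσ·A_surf·T⁴ with A_surf = 2A = 24.80 m².
T⁴ = 899.8/(0.38·5.67×10⁻⁸·24.80) = 1.684×10⁹ K⁴.

T ≈ 203 K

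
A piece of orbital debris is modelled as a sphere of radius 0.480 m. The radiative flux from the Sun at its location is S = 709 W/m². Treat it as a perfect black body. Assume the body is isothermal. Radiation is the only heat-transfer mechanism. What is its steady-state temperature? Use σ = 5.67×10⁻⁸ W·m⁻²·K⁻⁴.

T ≈ 236 K

At equilibrium, absorbed power = emitted power.
Absorbing cross-section = πr² = 0.7238 m²; emitting surface = 4πr² = 2.895 m² (ratio 4).
S·A_cross = εσ·A_surf·T⁴  ⇒  T⁴ = S/(4σ).
T⁴ = 1.00·709/(4·5.67×10⁻⁸) = 3.126×10⁹ K⁴.
T = (3.126×10⁹)^(1/4).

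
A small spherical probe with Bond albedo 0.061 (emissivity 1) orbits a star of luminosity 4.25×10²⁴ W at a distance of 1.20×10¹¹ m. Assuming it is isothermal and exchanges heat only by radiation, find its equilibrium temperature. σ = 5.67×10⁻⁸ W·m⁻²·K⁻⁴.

T ≈ 99.3 K

First find the stellar flux at distance d: S = L/(4πd²) = 4.25×10²⁴/(4π·(1.20×10¹¹)²) = 23.49 W/m².
For an isothermal sphere, absorbed (1−a)S·πr² = emitted σ·4πr²·T⁴, so T⁴ = (1−a)S/(4σ).
T⁴ = 0.939·23.49/(4·5.67×10⁻⁸) = 9.724×10⁷ K⁴.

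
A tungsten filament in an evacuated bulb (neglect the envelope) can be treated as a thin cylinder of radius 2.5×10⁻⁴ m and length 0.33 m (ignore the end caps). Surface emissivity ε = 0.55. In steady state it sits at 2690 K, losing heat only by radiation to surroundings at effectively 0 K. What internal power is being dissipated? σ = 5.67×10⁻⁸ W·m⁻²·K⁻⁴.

Steady state: P = εσA T⁴.
A = 2πrL = 5.184×10⁻⁴ m²; T⁴ = (2690)⁴ = 5.236×10¹³ K⁴.
P = 0.55 × 5.67×10⁻⁸ × 5.184×10⁻⁴ × 5.236×10¹³.

P ≈ 846 W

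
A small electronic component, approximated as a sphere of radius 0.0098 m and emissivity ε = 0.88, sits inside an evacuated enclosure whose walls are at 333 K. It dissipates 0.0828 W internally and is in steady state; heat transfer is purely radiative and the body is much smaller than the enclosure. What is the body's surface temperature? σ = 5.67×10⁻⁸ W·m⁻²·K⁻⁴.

For a small grey body in a large enclosure, net radiated power = εσA(T⁴ − T_w⁴).
Steady state: P = εσA(T⁴ − T_w⁴) with A = 4πr² = 0.001207 m².
T⁴ = P/(εσA) + T_w⁴ = 0.0828/(0.88·5.67×10⁻⁸·0.001207) + (333)⁴
    = 1.375×10⁹ + 1.230×10¹⁰ = 1.367×10¹⁰ K⁴.

T ≈ 342 K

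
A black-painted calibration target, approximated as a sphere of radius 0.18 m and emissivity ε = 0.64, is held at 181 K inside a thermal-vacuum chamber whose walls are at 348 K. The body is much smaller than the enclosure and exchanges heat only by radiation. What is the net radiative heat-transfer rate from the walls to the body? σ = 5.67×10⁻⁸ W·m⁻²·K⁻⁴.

P_net ≈ 201 W

For a small grey body in a large enclosure: P_net = εσA(T_body⁴ − T_wall⁴).
A = 4πr² = 0.4072 m²; T_body⁴ − T_wall⁴ = 1.073×10⁹ − 1.467×10¹⁰ = -1.359×10¹⁰ K⁴.
|P_net| = 0.64·5.67×10⁻⁸·0.4072·1.359×10¹⁰.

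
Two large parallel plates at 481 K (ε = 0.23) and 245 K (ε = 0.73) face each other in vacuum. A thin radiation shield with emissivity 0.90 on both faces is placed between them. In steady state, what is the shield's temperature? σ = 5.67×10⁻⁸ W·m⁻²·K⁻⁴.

In steady state the net flux on the hot side equals that on the cold side.
σ(T₁⁴−T_s⁴)/D₁ = σ(T_s⁴−T₂⁴)/D₂, with D₁ = 1/ε₁+1/ε_s−1 = 4.459, D₂ = 1/ε_s+1/ε₂−1 = 1.481.
Solve for T_s⁴: T_s⁴ = (D₂·T₁⁴ + D₁·T₂⁴)/(D₁+D₂) = 1.605×10¹⁰ K⁴.

T_s ≈ 356 K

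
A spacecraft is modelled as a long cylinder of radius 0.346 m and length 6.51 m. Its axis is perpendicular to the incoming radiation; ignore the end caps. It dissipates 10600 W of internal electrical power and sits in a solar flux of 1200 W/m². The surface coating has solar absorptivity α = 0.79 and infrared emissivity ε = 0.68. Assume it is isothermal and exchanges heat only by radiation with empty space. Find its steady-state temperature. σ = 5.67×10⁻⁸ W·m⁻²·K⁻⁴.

T ≈ 406 K

At steady state, absorbed solar power + internal power = radiated power.
Absorbed: α·S·A_cross = 0.79·1200·4.505 = 4271 W (cross-section 2rL).
Total input = 4271 + 10600 = 14870 W.
Radiated: εσ·A_surf·T⁴ with A_surf = 2πrL = 14.15 m².
T⁴ = 14870/(0.68·5.67×10⁻⁸·14.15) = 2.725×10¹⁰ K⁴.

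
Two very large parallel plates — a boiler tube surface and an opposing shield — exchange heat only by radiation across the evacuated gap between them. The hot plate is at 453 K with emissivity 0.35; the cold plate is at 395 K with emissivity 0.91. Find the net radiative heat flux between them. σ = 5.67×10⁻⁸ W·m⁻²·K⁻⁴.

For two infinite grey parallel plates, q = σ(T₁⁴ − T₂⁴)/(1/ε₁ + 1/ε₂ − 1).
T₁⁴ − T₂⁴ = 4.211×10¹⁰ − 2.434×10¹⁰ = 1.777×10¹⁰ K⁴.
1/ε₁ + 1/ε₂ − 1 = 2.857 + 1.099 − 1 = 2.956.
q = 5.67×10⁻⁸ × 1.777×10¹⁰ / 2.956.

q ≈ 341 W/m²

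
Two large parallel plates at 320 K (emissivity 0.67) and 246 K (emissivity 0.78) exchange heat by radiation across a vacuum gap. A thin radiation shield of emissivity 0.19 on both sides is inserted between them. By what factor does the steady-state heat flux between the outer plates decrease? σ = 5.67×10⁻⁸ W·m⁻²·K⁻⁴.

factor ≈ 6.37

Without shield: q₀ = σΔ(T⁴)/(1/ε₁+1/ε₂−1) with denominator 1.775.
With shield the two gaps are in series; the resistances add: (1/ε₁+1/ε_s−1)+(1/ε_s+1/ε₂−1) = 5.756+5.545 = 11.30.
Heat-flux ratio q₀/q = 11.30/1.775.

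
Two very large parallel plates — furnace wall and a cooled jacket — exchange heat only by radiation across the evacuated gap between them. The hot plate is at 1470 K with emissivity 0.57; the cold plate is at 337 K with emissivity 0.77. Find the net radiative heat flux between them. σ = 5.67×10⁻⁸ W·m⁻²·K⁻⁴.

For two infinite grey parallel plates, q = σ(T₁⁴ − T₂⁴)/(1/ε₁ + 1/ε₂ − 1).
T₁⁴ − T₂⁴ = 4.669×10¹² − 1.290×10¹⁰ = 4.657×10¹² K⁴.
1/ε₁ + 1/ε₂ − 1 = 1.754 + 1.299 − 1 = 2.053.
q = 5.67×10⁻⁸ × 4.657×10¹² / 2.053.

q ≈ 1.29×10⁵ W/m²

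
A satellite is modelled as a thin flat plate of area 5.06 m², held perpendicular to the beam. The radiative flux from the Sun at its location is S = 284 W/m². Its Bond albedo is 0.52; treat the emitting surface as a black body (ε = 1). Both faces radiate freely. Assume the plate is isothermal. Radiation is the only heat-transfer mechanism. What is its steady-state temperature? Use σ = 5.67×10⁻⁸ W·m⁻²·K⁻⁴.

At equilibrium, absorbed power = emitted power.
Absorbing cross-section = A = 5.060 m²; emitting surface = 2A = 10.12 m² (ratio 2).
(1−a)S·A_cross = εσ·A_surf·T⁴  ⇒  T⁴ = (1−a)S/(2σ).
T⁴ = 0.480·284/(2·5.67×10⁻⁸) = 1.202×10⁹ K⁴.
T = (1.202×10⁹)^(1/4).

T ≈ 186 K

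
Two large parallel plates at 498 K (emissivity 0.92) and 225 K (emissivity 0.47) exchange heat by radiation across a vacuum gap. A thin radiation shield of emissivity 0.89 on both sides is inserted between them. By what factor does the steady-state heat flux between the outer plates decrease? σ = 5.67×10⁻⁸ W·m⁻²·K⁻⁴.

Without shield: q₀ = σΔ(T⁴)/(1/ε₁+1/ε₂−1) with denominator 2.215.
With shield the two gaps are in series; the resistances add: (1/ε₁+1/ε_s−1)+(1/ε_s+1/ε₂−1) = 1.211+2.251 = 3.462.
Heat-flux ratio q₀/q = 3.462/2.215.

factor ≈ 1.56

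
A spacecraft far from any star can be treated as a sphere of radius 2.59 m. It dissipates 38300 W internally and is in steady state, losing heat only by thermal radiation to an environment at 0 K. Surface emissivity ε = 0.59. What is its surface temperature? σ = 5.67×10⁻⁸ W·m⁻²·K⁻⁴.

Steady state: internal power = radiated power, P = εσA T⁴.
Radiating area A = 4πr² = 84.30 m².
T⁴ = P/(εσA) = 38300/(0.59·5.67×10⁻⁸·84.30) = 1.358×10¹⁰ K⁴.
T = (1.358×10¹⁰)^(1/4).

T ≈ 341 K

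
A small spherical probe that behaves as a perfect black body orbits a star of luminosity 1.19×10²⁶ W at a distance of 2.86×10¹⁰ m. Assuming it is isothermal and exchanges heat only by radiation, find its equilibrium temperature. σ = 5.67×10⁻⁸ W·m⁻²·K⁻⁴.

First find the stellar flux at distance d: S = L/(4πd²) = 1.19×10²⁶/(4π·(2.86×10¹⁰)²) = 11580 W/m².
For an isothermal sphere, absorbed (1−a)S·πr² = emitted σ·4πr²·T⁴, so T⁴ = (1−a)S/(4σ).
T⁴ = 1.00·11580/(4·5.67×10⁻⁸) = 5.105×10¹⁰ K⁴.

T ≈ 475 K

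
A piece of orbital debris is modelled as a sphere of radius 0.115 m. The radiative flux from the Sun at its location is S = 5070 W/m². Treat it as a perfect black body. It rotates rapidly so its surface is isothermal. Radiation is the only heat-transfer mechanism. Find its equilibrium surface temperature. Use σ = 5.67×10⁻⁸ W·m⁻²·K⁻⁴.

At equilibrium, absorbed power = emitted power.
Absorbing cross-section = πr² = 0.04155 m²; emitting surface = 4πr² = 0.1662 m² (ratio 4).
S·A_cross = εσ·A_surf·T⁴  ⇒  T⁴ = S/(4σ).
T⁴ = 1.00·5070/(4·5.67×10⁻⁸) = 2.235×10¹⁰ K⁴.
T = (2.235×10¹⁰)^(1/4).

T ≈ 387 K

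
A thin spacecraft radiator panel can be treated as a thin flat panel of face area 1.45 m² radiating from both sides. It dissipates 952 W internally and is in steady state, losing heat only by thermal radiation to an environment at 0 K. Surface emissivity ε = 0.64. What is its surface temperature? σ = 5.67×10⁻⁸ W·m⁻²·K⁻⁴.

Steady state: internal power = radiated power, P = εσA T⁴.
Radiating area A = 2·1.45 = 2.900 m².
T⁴ = P/(εσA) = 952/(0.64·5.67×10⁻⁸·2.900) = 9.046×10⁹ K⁴.
T = (9.046×10⁹)^(1/4).

T ≈ 308 K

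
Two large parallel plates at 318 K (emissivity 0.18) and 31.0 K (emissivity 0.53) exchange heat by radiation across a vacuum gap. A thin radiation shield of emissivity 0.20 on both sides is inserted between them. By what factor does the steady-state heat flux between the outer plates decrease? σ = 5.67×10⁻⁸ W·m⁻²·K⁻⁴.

Without shield: q₀ = σΔ(T⁴)/(1/ε₁+1/ε₂−1) with denominator 6.442.
With shield the two gaps are in series; the resistances add: (1/ε₁+1/ε_s−1)+(1/ε_s+1/ε₂−1) = 9.556+5.887 = 15.44.
Heat-flux ratio q₀/q = 15.44/6.442.

factor ≈ 2.40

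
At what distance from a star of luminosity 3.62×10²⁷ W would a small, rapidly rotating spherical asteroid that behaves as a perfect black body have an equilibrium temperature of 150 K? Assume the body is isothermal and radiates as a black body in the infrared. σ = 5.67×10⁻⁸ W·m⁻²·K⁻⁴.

d ≈ 1.58×10¹² m

For an isothermal black-emitting sphere, (1−a)S·πr² = σ·4πr²·T⁴ ⇒ S = 4σT⁴/(1−a).
S = 4·5.67×10⁻⁸·(150)⁴/1.00 = 114.8 W/m².
Flux falls as S = L/(4πd²), so d = √(L/(4πS)) = √(3.62×10²⁷/(4π·114.8)).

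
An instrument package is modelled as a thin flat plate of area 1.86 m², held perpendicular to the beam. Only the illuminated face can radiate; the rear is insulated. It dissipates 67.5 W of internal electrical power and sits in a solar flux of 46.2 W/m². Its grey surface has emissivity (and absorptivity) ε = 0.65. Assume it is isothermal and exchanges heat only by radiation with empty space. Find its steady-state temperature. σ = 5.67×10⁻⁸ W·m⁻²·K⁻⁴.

At steady state, absorbed solar power + internal power = radiated power.
Absorbed: α·S·A_cross = 0.65·46.2·1.860 = 55.86 W (cross-section A).
Total input = 55.86 + 67.5 = 123.4 W.
Radiated: εσ·A_surf·T⁴ with A_surf = A = 1.860 m².
T⁴ = 123.4/(0.65·5.67×10⁻⁸·1.860) = 1.799×10⁹ K⁴.

T ≈ 206 K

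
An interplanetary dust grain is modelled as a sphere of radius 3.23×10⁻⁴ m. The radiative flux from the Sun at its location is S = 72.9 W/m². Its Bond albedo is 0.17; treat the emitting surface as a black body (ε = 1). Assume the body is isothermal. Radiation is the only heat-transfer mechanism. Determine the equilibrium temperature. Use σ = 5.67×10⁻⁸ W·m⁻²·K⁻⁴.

At equilibrium, absorbed power = emitted power.
Absorbing cross-section = πr² = 3.278×10⁻⁷ m²; emitting surface = 4πr² = 1.311×10⁻⁶ m² (ratio 4).
(1−a)S·A_cross = εσ·A_surf·T⁴  ⇒  T⁴ = (1−a)S/(4σ).
T⁴ = 0.830·72.9/(4·5.67×10⁻⁸) = 2.668×10⁸ K⁴.
T = (2.668×10⁸)^(1/4).

T ≈ 128 K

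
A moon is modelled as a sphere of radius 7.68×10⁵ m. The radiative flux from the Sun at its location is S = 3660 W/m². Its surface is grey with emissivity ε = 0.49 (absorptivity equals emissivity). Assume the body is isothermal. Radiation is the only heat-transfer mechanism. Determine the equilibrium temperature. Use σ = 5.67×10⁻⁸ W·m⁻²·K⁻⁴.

T ≈ 356 K

At equilibrium, absorbed power = emitted power.
Absorbing cross-section = πr² = 1.853×10¹² m²; emitting surface = 4πr² = 7.412×10¹² m² (ratio 4).
εS·A_cross = εσ·A_surf·T⁴  ⇒  T⁴ = S/(4σ)   (ε cancels).
T⁴ = 3660/(4·5.67×10⁻⁸) = 1.614×10¹⁰ K⁴.
T = (1.614×10¹⁰)^(1/4).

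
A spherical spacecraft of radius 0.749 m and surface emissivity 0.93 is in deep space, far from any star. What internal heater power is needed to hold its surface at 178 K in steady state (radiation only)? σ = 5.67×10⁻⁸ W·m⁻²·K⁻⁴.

P ≈ 373 W

P = εσ·4πr²·T⁴.
4πr² = 7.050 m²; T⁴ = 1.004×10⁹ K⁴.
P = 0.93·5.67×10⁻⁸·7.050·1.004×10⁹.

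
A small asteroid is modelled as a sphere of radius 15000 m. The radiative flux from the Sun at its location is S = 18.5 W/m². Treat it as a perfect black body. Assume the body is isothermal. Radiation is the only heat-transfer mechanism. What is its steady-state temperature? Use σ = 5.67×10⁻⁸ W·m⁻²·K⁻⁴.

T ≈ 95.0 K

At equilibrium, absorbed power = emitted power.
Absorbing cross-section = πr² = 7.069×10⁸ m²; emitting surface = 4πr² = 2.827×10⁹ m² (ratio 4).
S·A_cross = εσ·A_surf·T⁴  ⇒  T⁴ = S/(4σ).
T⁴ = 1.00·18.5/(4·5.67×10⁻⁸) = 8.157×10⁷ K⁴.
T = (8.157×10⁷)^(1/4).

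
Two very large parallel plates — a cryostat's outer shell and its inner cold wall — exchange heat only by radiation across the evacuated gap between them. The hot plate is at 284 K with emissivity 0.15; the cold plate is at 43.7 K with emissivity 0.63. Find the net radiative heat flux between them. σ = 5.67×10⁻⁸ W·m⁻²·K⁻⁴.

q ≈ 50.8 W/m²

For two infinite grey parallel plates, q = σ(T₁⁴ − T₂⁴)/(1/ε₁ + 1/ε₂ − 1).
T₁⁴ − T₂⁴ = 6.505×10⁹ − 3.647×10⁶ = 6.502×10⁹ K⁴.
1/ε₁ + 1/ε₂ − 1 = 6.667 + 1.587 − 1 = 7.254.
q = 5.67×10⁻⁸ × 6.502×10⁹ / 7.254.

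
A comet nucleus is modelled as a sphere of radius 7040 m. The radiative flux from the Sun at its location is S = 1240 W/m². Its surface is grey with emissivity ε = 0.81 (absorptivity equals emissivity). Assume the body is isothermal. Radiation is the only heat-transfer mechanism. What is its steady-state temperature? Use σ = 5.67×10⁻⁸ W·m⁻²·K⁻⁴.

At equilibrium, absorbed power = emitted power.
Absorbing cross-section = πr² = 1.557×10⁸ m²; emitting surface = 4πr² = 6.228×10⁸ m² (ratio 4).
εS·A_cross = εσ·A_surf·T⁴  ⇒  T⁴ = S/(4σ)   (ε cancels).
T⁴ = 1240/(4·5.67×10⁻⁸) = 5.467×10⁹ K⁴.
T = (5.467×10⁹)^(1/4).

T ≈ 272 K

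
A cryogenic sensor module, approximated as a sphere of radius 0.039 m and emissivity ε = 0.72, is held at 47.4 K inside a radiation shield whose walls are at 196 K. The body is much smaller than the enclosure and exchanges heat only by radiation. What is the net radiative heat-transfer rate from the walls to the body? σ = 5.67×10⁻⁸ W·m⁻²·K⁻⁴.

P_net ≈ 1.15 W

For a small grey body in a large enclosure: P_net = εσA(T_body⁴ − T_wall⁴).
A = 4πr² = 0.01911 m²; T_body⁴ − T_wall⁴ = 5.048×10⁶ − 1.476×10⁹ = -1.471×10⁹ K⁴.
|P_net| = 0.72·5.67×10⁻⁸·0.01911·1.471×10⁹.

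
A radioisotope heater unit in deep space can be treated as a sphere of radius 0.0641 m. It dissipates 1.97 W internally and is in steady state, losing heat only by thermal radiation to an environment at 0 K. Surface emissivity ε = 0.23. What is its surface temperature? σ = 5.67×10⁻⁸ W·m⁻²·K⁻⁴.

T ≈ 233 K

Steady state: internal power = radiated power, P = εσA T⁴.
Radiating area A = 4πr² = 0.05163 m².
T⁴ = P/(εσA) = 1.97/(0.23·5.67×10⁻⁸·0.05163) = 2.926×10⁹ K⁴.
T = (2.926×10⁹)^(1/4).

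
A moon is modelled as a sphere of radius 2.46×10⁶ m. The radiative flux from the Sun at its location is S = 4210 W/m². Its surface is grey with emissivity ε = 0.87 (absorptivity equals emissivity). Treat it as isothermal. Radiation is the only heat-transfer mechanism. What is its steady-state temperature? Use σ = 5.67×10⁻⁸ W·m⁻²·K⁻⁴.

T ≈ 369 K

At equilibrium, absorbed power = emitted power.
Absorbing cross-section = πr² = 1.901×10¹³ m²; emitting surface = 4πr² = 7.605×10¹³ m² (ratio 4).
εS·A_cross = εσ·A_surf·T⁴  ⇒  T⁴ = S/(4σ)   (ε cancels).
T⁴ = 4210/(4·5.67×10⁻⁸) = 1.856×10¹⁰ K⁴.
T = (1.856×10¹⁰)^(1/4).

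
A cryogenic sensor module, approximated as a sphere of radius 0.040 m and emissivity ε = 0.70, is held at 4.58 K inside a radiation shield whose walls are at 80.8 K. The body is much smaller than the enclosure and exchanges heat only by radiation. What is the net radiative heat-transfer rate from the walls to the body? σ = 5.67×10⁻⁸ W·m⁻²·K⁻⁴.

For a small grey body in a large enclosure: P_net = εσA(T_body⁴ − T_wall⁴).
A = 4πr² = 0.02011 m²; T_body⁴ − T_wall⁴ = 440.0 − 4.262×10⁷ = -4.262×10⁷ K⁴.
|P_net| = 0.70·5.67×10⁻⁸·0.02011·4.262×10⁷.

P_net ≈ 0.0340 W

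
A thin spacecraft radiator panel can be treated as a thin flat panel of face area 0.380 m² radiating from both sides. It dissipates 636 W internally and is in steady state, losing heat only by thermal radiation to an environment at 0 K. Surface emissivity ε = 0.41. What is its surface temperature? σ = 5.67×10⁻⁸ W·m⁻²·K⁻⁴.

Steady state: internal power = radiated power, P = εσA T⁴.
Radiating area A = 2·0.380 = 0.7600 m².
T⁴ = P/(εσA) = 636/(0.41·5.67×10⁻⁸·0.7600) = 3.600×10¹⁰ K⁴.
T = (3.600×10¹⁰)^(1/4).

T ≈ 436 K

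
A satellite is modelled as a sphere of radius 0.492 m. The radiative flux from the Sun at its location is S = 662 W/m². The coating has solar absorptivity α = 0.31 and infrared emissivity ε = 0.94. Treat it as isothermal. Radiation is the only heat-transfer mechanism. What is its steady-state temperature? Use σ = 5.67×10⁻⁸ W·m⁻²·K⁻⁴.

At equilibrium, absorbed power = emitted power.
Absorbing cross-section = πr² = 0.7605 m²; emitting surface = 4πr² = 3.042 m² (ratio 4).
αS·A_cross = εσ·A_surf·T⁴  ⇒  T⁴ = αS/(ε·4σ).
T⁴ = 0.310·662/(0.94·4·5.67×10⁻⁸) = 9.626×10⁸ K⁴.
T = (9.626×10⁸)^(1/4).

T ≈ 176 K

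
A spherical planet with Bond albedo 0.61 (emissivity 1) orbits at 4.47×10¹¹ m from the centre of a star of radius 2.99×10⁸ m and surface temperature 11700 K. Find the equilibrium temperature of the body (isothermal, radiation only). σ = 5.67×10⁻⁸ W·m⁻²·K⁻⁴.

T ≈ 169 K

The star's surface emits σT_*⁴; at distance d the flux is S = σT_*⁴(R_*/d)².
S = 5.67×10⁻⁸·(11700)⁴·(2.99×10⁸/4.47×10¹¹)² = 475.4 W/m².
For an isothermal sphere T⁴ = (1−a)S/(4σ) = 8.175×10⁸ K⁴.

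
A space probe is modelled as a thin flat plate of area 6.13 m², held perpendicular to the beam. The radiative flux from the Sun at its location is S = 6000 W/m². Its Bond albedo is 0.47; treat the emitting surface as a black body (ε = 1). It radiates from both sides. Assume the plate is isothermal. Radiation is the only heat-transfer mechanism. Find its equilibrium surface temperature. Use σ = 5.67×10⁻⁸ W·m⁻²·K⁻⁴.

T ≈ 409 K

At equilibrium, absorbed power = emitted power.
Absorbing cross-section = A = 6.130 m²; emitting surface = 2A = 12.26 m² (ratio 2).
(1−a)S·A_cross = εσ·A_surf·T⁴  ⇒  T⁴ = (1−a)S/(2σ).
T⁴ = 0.530·6000/(2·5.67×10⁻⁸) = 2.804×10¹⁰ K⁴.
T = (2.804×10¹⁰)^(1/4).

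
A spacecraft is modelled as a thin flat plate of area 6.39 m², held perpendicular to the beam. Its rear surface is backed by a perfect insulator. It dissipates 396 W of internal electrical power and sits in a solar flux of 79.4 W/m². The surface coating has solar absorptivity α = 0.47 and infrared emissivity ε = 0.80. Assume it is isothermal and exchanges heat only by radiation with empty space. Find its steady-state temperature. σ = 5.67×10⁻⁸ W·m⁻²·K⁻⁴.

At steady state, absorbed solar power + internal power = radiated power.
Absorbed: α·S·A_cross = 0.47·79.4·6.390 = 238.5 W (cross-section A).
Total input = 238.5 + 396 = 634.5 W.
Radiated: εσ·A_surf·T⁴ with A_surf = A = 6.390 m².
T⁴ = 634.5/(0.80·5.67×10⁻⁸·6.390) = 2.189×10⁹ K⁴.

T ≈ 216 K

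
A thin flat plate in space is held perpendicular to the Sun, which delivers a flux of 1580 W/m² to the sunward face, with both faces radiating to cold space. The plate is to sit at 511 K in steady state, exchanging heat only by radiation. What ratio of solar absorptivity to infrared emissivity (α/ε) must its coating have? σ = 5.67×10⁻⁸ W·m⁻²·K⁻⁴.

α/ε ≈ 4.89

Balance: αS·A = εσ·2A·T⁴ ⇒ α/ε = 2σT⁴/S.
α/ε = 2·5.67×10⁻⁸·(511)⁴/1580 = 2·5.67×10⁻⁸·6.818×10¹⁰/1580.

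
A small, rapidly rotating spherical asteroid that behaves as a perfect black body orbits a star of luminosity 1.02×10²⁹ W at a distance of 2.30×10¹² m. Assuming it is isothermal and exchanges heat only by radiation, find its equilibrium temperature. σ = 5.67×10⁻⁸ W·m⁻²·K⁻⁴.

T ≈ 287 K

First find the stellar flux at distance d: S = L/(4πd²) = 1.02×10²⁹/(4π·(2.30×10¹²)²) = 1534 W/m².
For an isothermal sphere, absorbed (1−a)S·πr² = emitted σ·4πr²·T⁴, so T⁴ = (1−a)S/(4σ).
T⁴ = 1.00·1534/(4·5.67×10⁻⁸) = 6.765×10⁹ K⁴.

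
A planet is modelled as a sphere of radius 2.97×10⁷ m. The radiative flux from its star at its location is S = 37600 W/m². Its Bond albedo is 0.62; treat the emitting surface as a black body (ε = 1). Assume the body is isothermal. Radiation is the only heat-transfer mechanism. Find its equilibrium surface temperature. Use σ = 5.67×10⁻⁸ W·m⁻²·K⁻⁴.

At equilibrium, absorbed power = emitted power.
Absorbing cross-section = πr² = 2.771×10¹⁵ m²; emitting surface = 4πr² = 1.108×10¹⁶ m² (ratio 4).
(1−a)S·A_cross = εσ·A_surf·T⁴  ⇒  T⁴ = (1−a)S/(4σ).
T⁴ = 0.380·37600/(4·5.67×10⁻⁸) = 6.300×10¹⁰ K⁴.
T = (6.300×10¹⁰)^(1/4).

T ≈ 501 K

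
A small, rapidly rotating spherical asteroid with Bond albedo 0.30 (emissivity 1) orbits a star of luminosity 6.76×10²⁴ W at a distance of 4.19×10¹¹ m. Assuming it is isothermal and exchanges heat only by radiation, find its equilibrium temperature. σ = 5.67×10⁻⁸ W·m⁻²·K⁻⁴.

First find the stellar flux at distance d: S = L/(4πd²) = 6.76×10²⁴/(4π·(4.19×10¹¹)²) = 3.064 W/m².
For an isothermal sphere, absorbed (1−a)S·πr² = emitted σ·4πr²·T⁴, so T⁴ = (1−a)S/(4σ).
T⁴ = 0.700·3.064/(4·5.67×10⁻⁸) = 9.457×10⁶ K⁴.

T ≈ 55.5 K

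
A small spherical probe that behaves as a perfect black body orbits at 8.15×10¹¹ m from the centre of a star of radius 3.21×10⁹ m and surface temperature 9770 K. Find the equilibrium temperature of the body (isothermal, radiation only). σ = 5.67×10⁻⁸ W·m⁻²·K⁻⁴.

T ≈ 434 K

The star's surface emits σT_*⁴; at distance d the flux is S = σT_*⁴(R_*/d)².
S = 5.67×10⁻⁸·(9770)⁴·(3.21×10⁹/8.15×10¹¹)² = 8014 W/m².
For an isothermal sphere T⁴ = (1−a)S/(4σ) = 3.534×10¹⁰ K⁴.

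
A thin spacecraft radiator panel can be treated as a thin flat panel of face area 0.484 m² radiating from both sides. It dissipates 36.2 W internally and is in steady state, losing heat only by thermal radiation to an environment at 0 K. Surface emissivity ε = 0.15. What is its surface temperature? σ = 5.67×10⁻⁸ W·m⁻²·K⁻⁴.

T ≈ 258 K

Steady state: internal power = radiated power, P = εσA T⁴.
Radiating area A = 2·0.484 = 0.9680 m².
T⁴ = P/(εσA) = 36.2/(0.15·5.67×10⁻⁸·0.9680) = 4.397×10⁹ K⁴.
T = (4.397×10⁹)^(1/4).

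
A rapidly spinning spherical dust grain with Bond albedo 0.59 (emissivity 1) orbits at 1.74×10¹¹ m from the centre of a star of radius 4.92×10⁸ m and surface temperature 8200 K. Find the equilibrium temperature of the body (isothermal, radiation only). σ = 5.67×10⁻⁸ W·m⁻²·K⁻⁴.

T ≈ 247 K

The star's surface emits σT_*⁴; at distance d the flux is S = σT_*⁴(R_*/d)².
S = 5.67×10⁻⁸·(8200)⁴·(4.92×10⁸/1.74×10¹¹)² = 2050 W/m².
For an isothermal sphere T⁴ = (1−a)S/(4σ) = 3.705×10⁹ K⁴.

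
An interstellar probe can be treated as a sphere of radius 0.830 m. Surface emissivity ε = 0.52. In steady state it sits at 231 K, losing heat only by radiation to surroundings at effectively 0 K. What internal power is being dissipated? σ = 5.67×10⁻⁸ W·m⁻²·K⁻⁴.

Steady state: P = εσA T⁴.
A = 4πr² = 8.657 m²; T⁴ = (231)⁴ = 2.847×10⁹ K⁴.
P = 0.52 × 5.67×10⁻⁸ × 8.657 × 2.847×10⁹.

P ≈ 727 W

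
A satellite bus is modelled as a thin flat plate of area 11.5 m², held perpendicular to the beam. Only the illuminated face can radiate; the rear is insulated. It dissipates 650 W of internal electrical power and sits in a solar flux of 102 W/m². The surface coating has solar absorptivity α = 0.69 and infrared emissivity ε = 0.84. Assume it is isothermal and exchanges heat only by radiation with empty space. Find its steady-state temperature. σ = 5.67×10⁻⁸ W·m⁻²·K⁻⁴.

T ≈ 227 K

At steady state, absorbed solar power + internal power = radiated power.
Absorbed: α·S·A_cross = 0.69·102·11.50 = 809.4 W (cross-section A).
Total input = 809.4 + 650 = 1459 W.
Radiated: εσ·A_surf·T⁴ with A_surf = A = 11.50 m².
T⁴ = 1459/(0.84·5.67×10⁻⁸·11.50) = 2.664×10⁹ K⁴.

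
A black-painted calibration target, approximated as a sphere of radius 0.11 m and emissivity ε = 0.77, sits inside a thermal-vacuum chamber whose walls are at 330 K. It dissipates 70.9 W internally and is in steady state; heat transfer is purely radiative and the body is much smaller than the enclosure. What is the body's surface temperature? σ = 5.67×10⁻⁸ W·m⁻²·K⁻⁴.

For a small grey body in a large enclosure, net radiated power = εσA(T⁴ − T_w⁴).
Steady state: P = εσA(T⁴ − T_w⁴) with A = 4πr² = 0.1521 m².
T⁴ = P/(εσA) + T_w⁴ = 70.9/(0.77·5.67×10⁻⁸·0.1521) + (330)⁴
    = 1.068×10¹⁰ + 1.186×10¹⁰ = 2.254×10¹⁰ K⁴.

T ≈ 387 K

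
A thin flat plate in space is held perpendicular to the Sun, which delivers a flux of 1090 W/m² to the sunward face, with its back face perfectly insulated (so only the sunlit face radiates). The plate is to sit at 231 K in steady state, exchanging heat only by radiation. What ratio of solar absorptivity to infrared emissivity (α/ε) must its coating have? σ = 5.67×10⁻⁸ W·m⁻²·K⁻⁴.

α/ε ≈ 0.148

Balance: αS·A = εσ·1A·T⁴ ⇒ α/ε = σT⁴/S.
α/ε = 5.67×10⁻⁸·(231)⁴/1090 = 5.67×10⁻⁸·2.847×10⁹/1090.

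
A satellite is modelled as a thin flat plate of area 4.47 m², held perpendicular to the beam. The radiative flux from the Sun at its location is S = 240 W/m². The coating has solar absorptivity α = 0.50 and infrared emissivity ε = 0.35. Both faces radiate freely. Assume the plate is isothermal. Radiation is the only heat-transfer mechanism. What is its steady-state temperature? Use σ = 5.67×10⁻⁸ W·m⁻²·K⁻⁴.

At equilibrium, absorbed power = emitted power.
Absorbing cross-section = A = 4.470 m²; emitting surface = 2A = 8.940 m² (ratio 2).
αS·A_cross = εσ·A_surf·T⁴  ⇒  T⁴ = αS/(ε·2σ).
T⁴ = 0.500·240/(0.35·2·5.67×10⁻⁸) = 3.023×10⁹ K⁴.
T = (3.023×10⁹)^(1/4).

T ≈ 234 K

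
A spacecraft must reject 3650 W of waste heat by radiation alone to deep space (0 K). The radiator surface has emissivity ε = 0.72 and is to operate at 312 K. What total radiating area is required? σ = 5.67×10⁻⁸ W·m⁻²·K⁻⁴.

A ≈ 9.44 m²

P = εσA T⁴ ⇒ A = P/(εσT⁴).
T⁴ = 9.476×10⁹ K⁴.
A = 3650/(0.72 × 5.67×10⁻⁸ × 9.476×10⁹).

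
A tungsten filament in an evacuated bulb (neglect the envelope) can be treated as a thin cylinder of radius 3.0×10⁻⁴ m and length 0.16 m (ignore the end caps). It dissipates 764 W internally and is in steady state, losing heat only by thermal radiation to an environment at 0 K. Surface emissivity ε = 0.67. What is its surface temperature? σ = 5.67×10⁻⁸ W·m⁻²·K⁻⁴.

Steady state: internal power = radiated power, P = εσA T⁴.
Radiating area A = 2πrL = 3.016×10⁻⁴ m².
T⁴ = P/(εσA) = 764/(0.67·5.67×10⁻⁸·3.016×10⁻⁴) = 6.668×10¹³ K⁴.
T = (6.668×10¹³)^(1/4).

T ≈ 2860 K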